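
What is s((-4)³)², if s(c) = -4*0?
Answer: 0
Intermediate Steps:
s(c) = 0
s((-4)³)² = 0² = 0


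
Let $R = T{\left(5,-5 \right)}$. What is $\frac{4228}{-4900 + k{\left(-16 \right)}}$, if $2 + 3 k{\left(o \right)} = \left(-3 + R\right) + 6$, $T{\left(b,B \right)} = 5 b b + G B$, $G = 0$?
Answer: $- \frac{302}{347} \approx -0.87032$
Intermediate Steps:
$T{\left(b,B \right)} = 5 b^{2}$ ($T{\left(b,B \right)} = 5 b b + 0 B = 5 b^{2} + 0 = 5 b^{2}$)
$R = 125$ ($R = 5 \cdot 5^{2} = 5 \cdot 25 = 125$)
$k{\left(o \right)} = 42$ ($k{\left(o \right)} = - \frac{2}{3} + \frac{\left(-3 + 125\right) + 6}{3} = - \frac{2}{3} + \frac{122 + 6}{3} = - \frac{2}{3} + \frac{1}{3} \cdot 128 = - \frac{2}{3} + \frac{128}{3} = 42$)
$\frac{4228}{-4900 + k{\left(-16 \right)}} = \frac{4228}{-4900 + 42} = \frac{4228}{-4858} = 4228 \left(- \frac{1}{4858}\right) = - \frac{302}{347}$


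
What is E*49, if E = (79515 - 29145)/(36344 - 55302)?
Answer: -1234065/9479 ≈ -130.19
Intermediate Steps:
E = -25185/9479 (E = 50370/(-18958) = 50370*(-1/18958) = -25185/9479 ≈ -2.6569)
E*49 = -25185/9479*49 = -1234065/9479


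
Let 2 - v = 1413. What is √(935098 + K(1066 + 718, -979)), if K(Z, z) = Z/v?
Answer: √1861703728034/1411 ≈ 967.00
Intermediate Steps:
v = -1411 (v = 2 - 1*1413 = 2 - 1413 = -1411)
K(Z, z) = -Z/1411 (K(Z, z) = Z/(-1411) = Z*(-1/1411) = -Z/1411)
√(935098 + K(1066 + 718, -979)) = √(935098 - (1066 + 718)/1411) = √(935098 - 1/1411*1784) = √(935098 - 1784/1411) = √(1319421494/1411) = √1861703728034/1411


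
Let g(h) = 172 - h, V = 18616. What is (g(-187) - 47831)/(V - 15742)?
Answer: -7912/479 ≈ -16.518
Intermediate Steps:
(g(-187) - 47831)/(V - 15742) = ((172 - 1*(-187)) - 47831)/(18616 - 15742) = ((172 + 187) - 47831)/2874 = (359 - 47831)*(1/2874) = -47472*1/2874 = -7912/479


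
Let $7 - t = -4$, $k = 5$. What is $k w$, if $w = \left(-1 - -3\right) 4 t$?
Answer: $440$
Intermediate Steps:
$t = 11$ ($t = 7 - -4 = 7 + 4 = 11$)
$w = 88$ ($w = \left(-1 - -3\right) 4 \cdot 11 = \left(-1 + 3\right) 4 \cdot 11 = 2 \cdot 4 \cdot 11 = 8 \cdot 11 = 88$)
$k w = 5 \cdot 88 = 440$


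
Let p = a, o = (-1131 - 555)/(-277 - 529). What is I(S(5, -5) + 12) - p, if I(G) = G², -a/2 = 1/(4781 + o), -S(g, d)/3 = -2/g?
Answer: 4198292383/24094825 ≈ 174.24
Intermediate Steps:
S(g, d) = 6/g (S(g, d) = -(-6)/g = 6/g)
o = 843/403 (o = -1686/(-806) = -1686*(-1/806) = 843/403 ≈ 2.0918)
a = -403/963793 (a = -2/(4781 + 843/403) = -2/1927586/403 = -2*403/1927586 = -403/963793 ≈ -0.00041814)
p = -403/963793 ≈ -0.00041814
I(S(5, -5) + 12) - p = (6/5 + 12)² - 1*(-403/963793) = (6*(⅕) + 12)² + 403/963793 = (6/5 + 12)² + 403/963793 = (66/5)² + 403/963793 = 4356/25 + 403/963793 = 4198292383/24094825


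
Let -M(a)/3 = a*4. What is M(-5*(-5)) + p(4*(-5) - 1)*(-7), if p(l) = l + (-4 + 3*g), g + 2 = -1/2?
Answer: -145/2 ≈ -72.500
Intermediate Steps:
g = -5/2 (g = -2 - 1/2 = -2 - 1*½ = -2 - ½ = -5/2 ≈ -2.5000)
M(a) = -12*a (M(a) = -3*a*4 = -12*a)
p(l) = -23/2 + l (p(l) = l + (-4 + 3*(-5/2)) = l + (-4 - 15/2) = l - 23/2 = -23/2 + l)
M(-5*(-5)) + p(4*(-5) - 1)*(-7) = -(-60)*(-5) + (-23/2 + (4*(-5) - 1))*(-7) = -12*25 + (-23/2 + (-20 - 1))*(-7) = -300 + (-23/2 - 21)*(-7) = -300 - 65/2*(-7) = -300 + 455/2 = -145/2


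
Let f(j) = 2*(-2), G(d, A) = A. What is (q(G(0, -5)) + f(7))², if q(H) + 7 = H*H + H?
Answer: 81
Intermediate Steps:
f(j) = -4
q(H) = -7 + H + H² (q(H) = -7 + (H*H + H) = -7 + (H² + H) = -7 + (H + H²) = -7 + H + H²)
(q(G(0, -5)) + f(7))² = ((-7 - 5 + (-5)²) - 4)² = ((-7 - 5 + 25) - 4)² = (13 - 4)² = 9² = 81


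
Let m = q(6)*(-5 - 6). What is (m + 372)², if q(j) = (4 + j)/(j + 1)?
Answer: 6220036/49 ≈ 1.2694e+5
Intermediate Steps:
q(j) = (4 + j)/(1 + j)
m = -110/7 (m = ((4 + 6)/(1 + 6))*(-5 - 6) = (10/7)*(-11) = -110/7 ≈ -15.714)
(m + 372)² = (-110/7 + 372)² = (2494/7)² = 6220036/49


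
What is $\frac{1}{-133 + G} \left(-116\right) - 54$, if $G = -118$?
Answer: $- \frac{13438}{251} \approx -53.538$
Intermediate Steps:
$\frac{1}{-133 + G} \left(-116\right) - 54 = \frac{1}{-133 - 118} \left(-116\right) - 54 = \frac{1}{-251} \left(-116\right) - 54 = \left(- \frac{1}{251}\right) \left(-116\right) - 54 = \frac{116}{251} - 54 = - \frac{13438}{251}$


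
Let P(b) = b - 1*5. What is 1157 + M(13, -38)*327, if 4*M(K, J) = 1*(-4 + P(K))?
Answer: 1484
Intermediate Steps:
P(b) = -5 + b (P(b) = b - 5 = -5 + b)
M(K, J) = -9/4 + K/4 (M(K, J) = (1*(-4 + (-5 + K)))/4 = (1*(-9 + K))/4 = (-9 + K)/4 = -9/4 + K/4)
1157 + M(13, -38)*327 = 1157 + (-9/4 + (1/4)*13)*327 = 1157 + (-9/4 + 13/4)*327 = 1157 + 1*327 = 1157 + 327 = 1484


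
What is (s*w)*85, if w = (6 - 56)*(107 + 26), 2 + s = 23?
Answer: -11870250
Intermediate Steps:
s = 21 (s = -2 + 23 = 21)
w = -6650 (w = -50*133 = -6650)
(s*w)*85 = (21*(-6650))*85 = -139650*85 = -11870250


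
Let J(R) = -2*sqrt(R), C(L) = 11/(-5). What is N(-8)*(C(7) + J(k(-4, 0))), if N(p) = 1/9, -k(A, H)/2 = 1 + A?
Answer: -11/45 - 2*sqrt(6)/9 ≈ -0.78878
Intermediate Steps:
C(L) = -11/5 (C(L) = 11*(-1/5) = -11/5)
k(A, H) = -2 - 2*A (k(A, H) = -2*(1 + A) = -2 - 2*A)
N(p) = 1/9
N(-8)*(C(7) + J(k(-4, 0))) = (-11/5 - 2*sqrt(-2 - 2*(-4)))/9 = (-11/5 - 2*sqrt(-2 + 8))/9 = (-11/5 - 2*sqrt(6))/9 = -11/45 - 2*sqrt(6)/9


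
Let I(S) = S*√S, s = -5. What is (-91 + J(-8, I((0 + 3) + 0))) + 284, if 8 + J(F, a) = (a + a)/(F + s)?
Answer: 185 - 6*√3/13 ≈ 184.20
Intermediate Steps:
I(S) = S^(3/2)
J(F, a) = -8 + 2*a/(-5 + F) (J(F, a) = -8 + (a + a)/(F - 5) = -8 + (2*a)/(-5 + F) = -8 + 2*a/(-5 + F))
(-91 + J(-8, I((0 + 3) + 0))) + 284 = (-91 + 2*(20 + ((0 + 3) + 0)^(3/2) - 4*(-8))/(-5 - 8)) + 284 = (-91 + 2*(20 + (3 + 0)^(3/2) + 32)/(-13)) + 284 = (-91 + 2*(-1/13)*(20 + 3^(3/2) + 32)) + 284 = (-91 + 2*(-1/13)*(20 + 3*√3 + 32)) + 284 = (-91 + 2*(-1/13)*(52 + 3*√3)) + 284 = (-91 + (-8 - 6*√3/13)) + 284 = (-99 - 6*√3/13) + 284 = 185 - 6*√3/13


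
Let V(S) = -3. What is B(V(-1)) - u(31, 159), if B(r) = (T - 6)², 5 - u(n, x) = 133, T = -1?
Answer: 177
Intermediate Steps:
u(n, x) = -128 (u(n, x) = 5 - 1*133 = 5 - 133 = -128)
B(r) = 49 (B(r) = (-1 - 6)² = (-7)² = 49)
B(V(-1)) - u(31, 159) = 49 - 1*(-128) = 49 + 128 = 177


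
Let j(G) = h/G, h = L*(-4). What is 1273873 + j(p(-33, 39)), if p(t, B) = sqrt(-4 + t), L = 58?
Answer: 1273873 + 232*I*sqrt(37)/37 ≈ 1.2739e+6 + 38.141*I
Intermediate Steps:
h = -232 (h = 58*(-4) = -232)
j(G) = -232/G
1273873 + j(p(-33, 39)) = 1273873 - 232/sqrt(-4 - 33) = 1273873 - 232*(-I*sqrt(37)/37) = 1273873 - (-232)*I*sqrt(37)/37 = 1273873 + 232*I*sqrt(37)/37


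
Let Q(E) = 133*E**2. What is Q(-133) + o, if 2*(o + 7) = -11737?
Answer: 4693523/2 ≈ 2.3468e+6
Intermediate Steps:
o = -11751/2 (o = -7 + (1/2)*(-11737) = -7 - 11737/2 = -11751/2 ≈ -5875.5)
Q(-133) + o = 133*(-133)**2 - 11751/2 = 133*17689 - 11751/2 = 2352637 - 11751/2 = 4693523/2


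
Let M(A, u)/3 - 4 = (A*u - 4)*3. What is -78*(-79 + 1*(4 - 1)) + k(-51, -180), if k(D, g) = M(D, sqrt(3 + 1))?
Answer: 4986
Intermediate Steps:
M(A, u) = -24 + 9*A*u (M(A, u) = 12 + 3*((A*u - 4)*3) = 12 + 3*((-4 + A*u)*3) = 12 + 3*(-12 + 3*A*u) = 12 + (-36 + 9*A*u) = -24 + 9*A*u)
k(D, g) = -24 + 18*D (k(D, g) = -24 + 9*D*sqrt(3 + 1) = -24 + 9*D*sqrt(4) = -24 + 9*D*2 = -24 + 18*D)
-78*(-79 + 1*(4 - 1)) + k(-51, -180) = -78*(-79 + 1*(4 - 1)) + (-24 + 18*(-51)) = -78*(-79 + 1*3) + (-24 - 918) = -78*(-79 + 3) - 942 = -78*(-76) - 942 = 5928 - 942 = 4986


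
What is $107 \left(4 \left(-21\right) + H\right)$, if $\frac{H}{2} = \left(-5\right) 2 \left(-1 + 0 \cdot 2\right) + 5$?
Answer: $-5778$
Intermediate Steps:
$H = 30$ ($H = 2 \left(\left(-5\right) 2 \left(-1 + 0 \cdot 2\right) + 5\right) = 2 \left(- 10 \left(-1 + 0\right) + 5\right) = 2 \left(\left(-10\right) \left(-1\right) + 5\right) = 2 \left(10 + 5\right) = 2 \cdot 15 = 30$)
$107 \left(4 \left(-21\right) + H\right) = 107 \left(4 \left(-21\right) + 30\right) = 107 \left(-84 + 30\right) = 107 \left(-54\right) = -5778$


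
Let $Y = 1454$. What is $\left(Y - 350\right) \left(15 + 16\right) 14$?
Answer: $479136$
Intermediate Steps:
$\left(Y - 350\right) \left(15 + 16\right) 14 = \left(1454 - 350\right) \left(15 + 16\right) 14 = 1104 \cdot 31 \cdot 14 = 1104 \cdot 434 = 479136$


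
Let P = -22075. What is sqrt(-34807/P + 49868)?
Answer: sqrt(972069010881)/4415 ≈ 223.31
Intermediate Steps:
sqrt(-34807/P + 49868) = sqrt(-34807/(-22075) + 49868) = sqrt(-34807*(-1/22075) + 49868) = sqrt(34807/22075 + 49868) = sqrt(1100870907/22075) = sqrt(972069010881)/4415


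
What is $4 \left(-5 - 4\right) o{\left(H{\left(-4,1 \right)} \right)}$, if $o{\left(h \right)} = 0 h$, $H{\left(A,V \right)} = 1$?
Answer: $0$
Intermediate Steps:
$o{\left(h \right)} = 0$
$4 \left(-5 - 4\right) o{\left(H{\left(-4,1 \right)} \right)} = 4 \left(-5 - 4\right) 0 = 4 \left(-9\right) 0 = \left(-36\right) 0 = 0$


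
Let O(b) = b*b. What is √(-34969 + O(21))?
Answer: 4*I*√2158 ≈ 185.82*I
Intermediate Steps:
O(b) = b²
√(-34969 + O(21)) = √(-34969 + 21²) = √(-34969 + 441) = √(-34528) = 4*I*√2158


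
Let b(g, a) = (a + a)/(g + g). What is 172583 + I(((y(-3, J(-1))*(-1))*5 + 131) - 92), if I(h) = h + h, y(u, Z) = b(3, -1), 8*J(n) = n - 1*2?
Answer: 517993/3 ≈ 1.7266e+5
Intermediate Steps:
J(n) = -¼ + n/8 (J(n) = (n - 1*2)/8 = (n - 2)/8 = (-2 + n)/8 = -¼ + n/8)
b(g, a) = a/g (b(g, a) = (2*a)/((2*g)) = (2*a)*(1/(2*g)) = a/g)
y(u, Z) = -⅓ (y(u, Z) = -1/3 = -1*⅓ = -⅓)
I(h) = 2*h
172583 + I(((y(-3, J(-1))*(-1))*5 + 131) - 92) = 172583 + 2*((-⅓*(-1)*5 + 131) - 92) = 172583 + 2*(((⅓)*5 + 131) - 92) = 172583 + 2*((5/3 + 131) - 92) = 172583 + 2*(398/3 - 92) = 172583 + 2*(122/3) = 172583 + 244/3 = 517993/3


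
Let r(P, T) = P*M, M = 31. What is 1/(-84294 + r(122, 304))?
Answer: -1/80512 ≈ -1.2421e-5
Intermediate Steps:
r(P, T) = 31*P (r(P, T) = P*31 = 31*P)
1/(-84294 + r(122, 304)) = 1/(-84294 + 31*122) = 1/(-84294 + 3782) = 1/(-80512) = -1/80512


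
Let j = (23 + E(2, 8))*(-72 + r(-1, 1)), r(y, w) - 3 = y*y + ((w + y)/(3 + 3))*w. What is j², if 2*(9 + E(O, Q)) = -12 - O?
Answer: 226576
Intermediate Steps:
E(O, Q) = -15 - O/2 (E(O, Q) = -9 + (-12 - O)/2 = -9 + (-6 - O/2) = -15 - O/2)
r(y, w) = 3 + y² + w*(w/6 + y/6) (r(y, w) = 3 + (y*y + ((w + y)/(3 + 3))*w) = 3 + (y² + ((w + y)/6)*w) = 3 + (y² + ((w + y)*(⅙))*w) = 3 + (y² + (w/6 + y/6)*w) = 3 + (y² + w*(w/6 + y/6)) = 3 + y² + w*(w/6 + y/6))
j = -476 (j = (23 + (-15 - ½*2))*(-72 + (3 + (-1)² + (⅙)*1² + (⅙)*1*(-1))) = (23 + (-15 - 1))*(-72 + (3 + 1 + (⅙)*1 - ⅙)) = (23 - 16)*(-72 + (3 + 1 + ⅙ - ⅙)) = 7*(-72 + 4) = 7*(-68) = -476)
j² = (-476)² = 226576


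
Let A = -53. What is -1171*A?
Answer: 62063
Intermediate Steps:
-1171*A = -1171*(-53) = 62063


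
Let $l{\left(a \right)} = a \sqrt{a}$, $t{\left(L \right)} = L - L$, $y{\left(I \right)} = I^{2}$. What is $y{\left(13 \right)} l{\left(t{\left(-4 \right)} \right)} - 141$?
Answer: $-141$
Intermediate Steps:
$t{\left(L \right)} = 0$
$l{\left(a \right)} = a^{\frac{3}{2}}$
$y{\left(13 \right)} l{\left(t{\left(-4 \right)} \right)} - 141 = 13^{2} \cdot 0^{\frac{3}{2}} - 141 = 169 \cdot 0 - 141 = 0 - 141 = -141$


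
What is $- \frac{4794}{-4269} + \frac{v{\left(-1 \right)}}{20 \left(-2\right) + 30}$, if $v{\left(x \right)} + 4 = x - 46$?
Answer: $\frac{88553}{14230} \approx 6.223$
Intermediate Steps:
$v{\left(x \right)} = -50 + x$ ($v{\left(x \right)} = -4 + \left(x - 46\right) = -4 + \left(-46 + x\right) = -50 + x$)
$- \frac{4794}{-4269} + \frac{v{\left(-1 \right)}}{20 \left(-2\right) + 30} = - \frac{4794}{-4269} + \frac{-50 - 1}{20 \left(-2\right) + 30} = \left(-4794\right) \left(- \frac{1}{4269}\right) - \frac{51}{-40 + 30} = \frac{1598}{1423} - \frac{51}{-10} = \frac{1598}{1423} - - \frac{51}{10} = \frac{1598}{1423} + \frac{51}{10} = \frac{88553}{14230}$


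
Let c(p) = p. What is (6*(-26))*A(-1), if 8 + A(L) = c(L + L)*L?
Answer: 936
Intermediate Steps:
A(L) = -8 + 2*L**2 (A(L) = -8 + (L + L)*L = -8 + (2*L)*L = -8 + 2*L**2)
(6*(-26))*A(-1) = (6*(-26))*(-8 + 2*(-1)**2) = -156*(-8 + 2*1) = -156*(-8 + 2) = -156*(-6) = 936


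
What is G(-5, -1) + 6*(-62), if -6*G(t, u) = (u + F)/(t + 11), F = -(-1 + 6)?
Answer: -2231/6 ≈ -371.83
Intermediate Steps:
F = -5 (F = -1*5 = -5)
G(t, u) = -(-5 + u)/(6*(11 + t)) (G(t, u) = -(u - 5)/(6*(t + 11)) = -(-5 + u)/(6*(11 + t)))
G(-5, -1) + 6*(-62) = (5 - 1*(-1))/(6*(11 - 5)) + 6*(-62) = (1/6)*(5 + 1)/6 - 372 = (1/6)*(1/6)*6 - 372 = 1/6 - 372 = -2231/6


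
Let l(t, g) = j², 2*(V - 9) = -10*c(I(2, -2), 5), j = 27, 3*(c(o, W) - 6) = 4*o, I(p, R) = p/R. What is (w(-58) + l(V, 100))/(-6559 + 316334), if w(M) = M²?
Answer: 4093/309775 ≈ 0.013213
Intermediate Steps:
c(o, W) = 6 + 4*o/3 (c(o, W) = 6 + (4*o)/3 = 6 + 4*o/3)
V = -43/3 (V = 9 + (-10*(6 + 4*(2/(-2))/3))/2 = 9 + (-10*(6 + 4*(2*(-½))/3))/2 = 9 + (-10*(6 + (4/3)*(-1)))/2 = 9 + (-10*(6 - 4/3))/2 = 9 + (-10*14/3)/2 = 9 + (½)*(-140/3) = 9 - 70/3 = -43/3 ≈ -14.333)
l(t, g) = 729 (l(t, g) = 27² = 729)
(w(-58) + l(V, 100))/(-6559 + 316334) = ((-58)² + 729)/(-6559 + 316334) = (3364 + 729)/309775 = 4093*(1/309775) = 4093/309775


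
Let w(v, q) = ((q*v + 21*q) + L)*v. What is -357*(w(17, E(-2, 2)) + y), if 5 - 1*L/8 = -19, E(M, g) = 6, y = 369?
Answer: -2680713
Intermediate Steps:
L = 192 (L = 40 - 8*(-19) = 40 + 152 = 192)
w(v, q) = v*(192 + 21*q + q*v) (w(v, q) = ((q*v + 21*q) + 192)*v = ((21*q + q*v) + 192)*v = (192 + 21*q + q*v)*v = v*(192 + 21*q + q*v))
-357*(w(17, E(-2, 2)) + y) = -357*(17*(192 + 21*6 + 6*17) + 369) = -357*(17*(192 + 126 + 102) + 369) = -357*(17*420 + 369) = -357*(7140 + 369) = -357*7509 = -2680713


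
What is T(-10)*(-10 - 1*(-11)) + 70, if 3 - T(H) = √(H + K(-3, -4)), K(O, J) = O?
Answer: 73 - I*√13 ≈ 73.0 - 3.6056*I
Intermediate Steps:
T(H) = 3 - √(-3 + H) (T(H) = 3 - √(H - 3) = 3 - √(-3 + H))
T(-10)*(-10 - 1*(-11)) + 70 = (3 - √(-3 - 10))*(-10 - 1*(-11)) + 70 = (3 - √(-13))*(-10 + 11) + 70 = (3 - I*√13)*1 + 70 = (3 - I*√13) + 70 = 73 - I*√13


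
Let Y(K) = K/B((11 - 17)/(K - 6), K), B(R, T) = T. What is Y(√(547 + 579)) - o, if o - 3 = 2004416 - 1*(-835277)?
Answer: -2839695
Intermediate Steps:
o = 2839696 (o = 3 + (2004416 - 1*(-835277)) = 3 + (2004416 + 835277) = 3 + 2839693 = 2839696)
Y(K) = 1 (Y(K) = K/K = 1)
Y(√(547 + 579)) - o = 1 - 1*2839696 = 1 - 2839696 = -2839695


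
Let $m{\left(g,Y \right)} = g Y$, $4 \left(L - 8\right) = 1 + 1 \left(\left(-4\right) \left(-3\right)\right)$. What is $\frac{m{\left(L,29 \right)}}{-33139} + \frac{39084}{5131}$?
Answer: $\frac{5174122749}{680144836} \approx 7.6074$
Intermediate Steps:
$L = \frac{45}{4}$ ($L = 8 + \frac{1 + 1 \left(\left(-4\right) \left(-3\right)\right)}{4} = 8 + \frac{1 + 1 \cdot 12}{4} = 8 + \frac{1 + 12}{4} = 8 + \frac{1}{4} \cdot 13 = 8 + \frac{13}{4} = \frac{45}{4} \approx 11.25$)
$m{\left(g,Y \right)} = Y g$
$\frac{m{\left(L,29 \right)}}{-33139} + \frac{39084}{5131} = \frac{29 \cdot \frac{45}{4}}{-33139} + \frac{39084}{5131} = \frac{1305}{4} \left(- \frac{1}{33139}\right) + 39084 \cdot \frac{1}{5131} = - \frac{1305}{132556} + \frac{39084}{5131} = \frac{5174122749}{680144836}$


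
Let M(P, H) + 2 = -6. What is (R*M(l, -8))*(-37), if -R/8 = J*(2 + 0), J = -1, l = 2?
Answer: 4736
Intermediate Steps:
M(P, H) = -8 (M(P, H) = -2 - 6 = -8)
R = 16 (R = -(-8)*(2 + 0) = -(-8)*2 = -8*(-2) = 16)
(R*M(l, -8))*(-37) = (16*(-8))*(-37) = -128*(-37) = 4736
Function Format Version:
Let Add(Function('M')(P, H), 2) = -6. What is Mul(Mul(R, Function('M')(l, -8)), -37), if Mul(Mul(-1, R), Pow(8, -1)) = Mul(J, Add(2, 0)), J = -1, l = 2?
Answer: 4736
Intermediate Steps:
Function('M')(P, H) = -8 (Function('M')(P, H) = Add(-2, -6) = -8)
R = 16 (R = Mul(-8, Mul(-1, Add(2, 0))) = Mul(-8, Mul(-1, 2)) = Mul(-8, -2) = 16)
Mul(Mul(R, Function('M')(l, -8)), -37) = Mul(Mul(16, -8), -37) = Mul(-128, -37) = 4736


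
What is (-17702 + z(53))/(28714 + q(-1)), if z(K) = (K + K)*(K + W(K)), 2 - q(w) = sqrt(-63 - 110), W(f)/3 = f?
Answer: 136975320/824608829 + 4770*I*sqrt(173)/824608829 ≈ 0.16611 + 7.6084e-5*I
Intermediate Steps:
W(f) = 3*f
q(w) = 2 - I*sqrt(173) (q(w) = 2 - sqrt(-63 - 110) = 2 - sqrt(-173) = 2 - I*sqrt(173))
z(K) = 8*K**2 (z(K) = (K + K)*(K + 3*K) = (2*K)*(4*K) = 8*K**2)
(-17702 + z(53))/(28714 + q(-1)) = (-17702 + 8*53**2)/(28714 + (2 - I*sqrt(173))) = (-17702 + 8*2809)/(28716 - I*sqrt(173)) = (-17702 + 22472)/(28716 - I*sqrt(173)) = 4770/(28716 - I*sqrt(173))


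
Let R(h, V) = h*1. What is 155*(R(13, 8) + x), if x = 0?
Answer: 2015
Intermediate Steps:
R(h, V) = h
155*(R(13, 8) + x) = 155*(13 + 0) = 155*13 = 2015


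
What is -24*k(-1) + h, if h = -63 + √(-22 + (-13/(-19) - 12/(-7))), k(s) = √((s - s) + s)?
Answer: -63 - 24*I + I*√346731/133 ≈ -63.0 - 19.573*I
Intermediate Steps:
k(s) = √s (k(s) = √(0 + s) = √s)
h = -63 + I*√346731/133 (h = -63 + √(-22 + (-13*(-1/19) - 12*(-⅐))) = -63 + √(-22 + (13/19 + 12/7)) = -63 + √(-22 + 319/133) = -63 + √(-2607/133) = -63 + I*√346731/133 ≈ -63.0 + 4.4274*I)
-24*k(-1) + h = -24*I + (-63 + I*√346731/133) = -63 - 24*I + I*√346731/133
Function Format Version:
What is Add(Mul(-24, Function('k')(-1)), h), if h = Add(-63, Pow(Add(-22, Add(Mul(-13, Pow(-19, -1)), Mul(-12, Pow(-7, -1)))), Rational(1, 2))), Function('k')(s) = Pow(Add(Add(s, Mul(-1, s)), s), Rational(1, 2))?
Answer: Add(-63, Mul(-24, I), Mul(Rational(1, 133), I, Pow(346731, Rational(1, 2)))) ≈ Add(-63.000, Mul(-19.573, I))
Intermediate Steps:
Function('k')(s) = Pow(s, Rational(1, 2)) (Function('k')(s) = Pow(Add(0, s), Rational(1, 2)) = Pow(s, Rational(1, 2)))
h = Add(-63, Mul(Rational(1, 133), I, Pow(346731, Rational(1, 2)))) (h = Add(-63, Pow(Add(-22, Add(Mul(-13, Rational(-1, 19)), Mul(-12, Rational(-1, 7)))), Rational(1, 2))) = Add(-63, Pow(Add(-22, Add(Rational(13, 19), Rational(12, 7))), Rational(1, 2))) = Add(-63, Pow(Add(-22, Rational(319, 133)), Rational(1, 2))) = Add(-63, Pow(Rational(-2607, 133), Rational(1, 2))) = Add(-63, Mul(Rational(1, 133), I, Pow(346731, Rational(1, 2)))) ≈ Add(-63.000, Mul(4.4274, I)))
Add(Mul(-24, Function('k')(-1)), h) = Add(Mul(-24, Pow(-1, Rational(1, 2))), Add(-63, Mul(Rational(1, 133), I, Pow(346731, Rational(1, 2))))) = Add(Mul(-24, I), Add(-63, Mul(Rational(1, 133), I, Pow(346731, Rational(1, 2))))) = Add(-63, Mul(-24, I), Mul(Rational(1, 133), I, Pow(346731, Rational(1, 2))))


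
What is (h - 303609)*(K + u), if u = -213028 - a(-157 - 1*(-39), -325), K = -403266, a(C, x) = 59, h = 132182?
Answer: 105659545731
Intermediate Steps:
u = -213087 (u = -213028 - 1*59 = -213028 - 59 = -213087)
(h - 303609)*(K + u) = (132182 - 303609)*(-403266 - 213087) = -171427*(-616353) = 105659545731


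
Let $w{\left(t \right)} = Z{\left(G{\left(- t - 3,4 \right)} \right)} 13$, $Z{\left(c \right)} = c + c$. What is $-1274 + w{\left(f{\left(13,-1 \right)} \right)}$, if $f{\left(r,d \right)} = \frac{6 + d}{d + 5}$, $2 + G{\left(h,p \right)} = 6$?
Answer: $-1170$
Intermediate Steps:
$G{\left(h,p \right)} = 4$ ($G{\left(h,p \right)} = -2 + 6 = 4$)
$Z{\left(c \right)} = 2 c$
$f{\left(r,d \right)} = \frac{6 + d}{5 + d}$
$w{\left(t \right)} = 104$ ($w{\left(t \right)} = 2 \cdot 4 \cdot 13 = 8 \cdot 13 = 104$)
$-1274 + w{\left(f{\left(13,-1 \right)} \right)} = -1274 + 104 = -1170$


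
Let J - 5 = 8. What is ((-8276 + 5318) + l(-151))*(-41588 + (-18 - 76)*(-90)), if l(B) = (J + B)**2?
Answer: -532897008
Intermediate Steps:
J = 13 (J = 5 + 8 = 13)
l(B) = (13 + B)**2
((-8276 + 5318) + l(-151))*(-41588 + (-18 - 76)*(-90)) = ((-8276 + 5318) + (13 - 151)**2)*(-41588 + (-18 - 76)*(-90)) = (-2958 + (-138)**2)*(-41588 - 94*(-90)) = (-2958 + 19044)*(-41588 + 8460) = 16086*(-33128) = -532897008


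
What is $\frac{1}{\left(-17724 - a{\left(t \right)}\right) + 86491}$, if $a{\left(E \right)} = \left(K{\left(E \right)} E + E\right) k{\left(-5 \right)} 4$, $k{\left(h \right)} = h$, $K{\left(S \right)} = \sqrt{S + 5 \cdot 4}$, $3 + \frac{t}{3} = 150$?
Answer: $- \frac{77587}{29842553831} + \frac{8820 \sqrt{461}}{29842553831} \approx 3.7459 \cdot 10^{-6}$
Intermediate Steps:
$t = 441$ ($t = -9 + 3 \cdot 150 = -9 + 450 = 441$)
$K{\left(S \right)} = \sqrt{20 + S}$ ($K{\left(S \right)} = \sqrt{S + 20} = \sqrt{20 + S}$)
$a{\left(E \right)} = - 20 E - 20 E \sqrt{20 + E}$ ($a{\left(E \right)} = \left(\sqrt{20 + E} E + E\right) \left(-5\right) 4 = \left(E \sqrt{20 + E} + E\right) \left(-5\right) 4 = \left(E + E \sqrt{20 + E}\right) \left(-5\right) 4 = \left(- 5 E - 5 E \sqrt{20 + E}\right) 4 = - 20 E - 20 E \sqrt{20 + E}$)
$\frac{1}{\left(-17724 - a{\left(t \right)}\right) + 86491} = \frac{1}{\left(-17724 - \left(-20\right) 441 \left(1 + \sqrt{20 + 441}\right)\right) + 86491} = \frac{1}{\left(-17724 - \left(-20\right) 441 \left(1 + \sqrt{461}\right)\right) + 86491} = \frac{1}{\left(-17724 - \left(-8820 - 8820 \sqrt{461}\right)\right) + 86491} = \frac{1}{\left(-17724 + \left(8820 + 8820 \sqrt{461}\right)\right) + 86491} = \frac{1}{\left(-8904 + 8820 \sqrt{461}\right) + 86491} = \frac{1}{77587 + 8820 \sqrt{461}}$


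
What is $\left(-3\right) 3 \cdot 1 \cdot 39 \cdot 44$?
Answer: $-15444$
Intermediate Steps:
$\left(-3\right) 3 \cdot 1 \cdot 39 \cdot 44 = \left(-9\right) 1 \cdot 39 \cdot 44 = \left(-9\right) 39 \cdot 44 = \left(-351\right) 44 = -15444$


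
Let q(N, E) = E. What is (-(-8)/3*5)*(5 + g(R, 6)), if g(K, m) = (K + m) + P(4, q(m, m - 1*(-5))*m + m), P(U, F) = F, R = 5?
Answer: 3520/3 ≈ 1173.3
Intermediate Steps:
g(K, m) = K + 2*m + m*(5 + m) (g(K, m) = (K + m) + ((m - 1*(-5))*m + m) = (K + m) + ((m + 5)*m + m) = (K + m) + ((5 + m)*m + m) = (K + m) + (m*(5 + m) + m) = (K + m) + (m + m*(5 + m)) = K + 2*m + m*(5 + m))
(-(-8)/3*5)*(5 + g(R, 6)) = (-(-8)/3*5)*(5 + (5 + 6 + 6*(6 + 6))) = (-(-8)/3*5)*(5 + (5 + 6 + 6*12)) = (-4*(-⅔)*5)*(5 + (5 + 6 + 72)) = ((8/3)*5)*(5 + 83) = (40/3)*88 = 3520/3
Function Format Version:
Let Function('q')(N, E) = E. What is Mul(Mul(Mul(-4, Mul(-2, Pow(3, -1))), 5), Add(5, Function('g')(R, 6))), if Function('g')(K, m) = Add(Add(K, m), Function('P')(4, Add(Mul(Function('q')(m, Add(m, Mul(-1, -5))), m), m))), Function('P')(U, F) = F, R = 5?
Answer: Rational(3520, 3) ≈ 1173.3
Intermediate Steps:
Function('g')(K, m) = Add(K, Mul(2, m), Mul(m, Add(5, m))) (Function('g')(K, m) = Add(Add(K, m), Add(Mul(Add(m, Mul(-1, -5)), m), m)) = Add(Add(K, m), Add(Mul(Add(m, 5), m), m)) = Add(Add(K, m), Add(Mul(Add(5, m), m), m)) = Add(Add(K, m), Add(Mul(m, Add(5, m)), m)) = Add(Add(K, m), Add(m, Mul(m, Add(5, m)))) = Add(K, Mul(2, m), Mul(m, Add(5, m))))
Mul(Mul(Mul(-4, Mul(-2, Pow(3, -1))), 5), Add(5, Function('g')(R, 6))) = Mul(Mul(Mul(-4, Mul(-2, Pow(3, -1))), 5), Add(5, Add(5, 6, Mul(6, Add(6, 6))))) = Mul(Mul(Mul(-4, Mul(-2, Rational(1, 3))), 5), Add(5, Add(5, 6, Mul(6, 12)))) = Mul(Mul(Mul(-4, Rational(-2, 3)), 5), Add(5, Add(5, 6, 72))) = Mul(Mul(Rational(8, 3), 5), Add(5, 83)) = Mul(Rational(40, 3), 88) = Rational(3520, 3)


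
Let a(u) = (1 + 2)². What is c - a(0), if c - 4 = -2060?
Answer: -2065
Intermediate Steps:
a(u) = 9 (a(u) = 3² = 9)
c = -2056 (c = 4 - 2060 = -2056)
c - a(0) = -2056 - 1*9 = -2056 - 9 = -2065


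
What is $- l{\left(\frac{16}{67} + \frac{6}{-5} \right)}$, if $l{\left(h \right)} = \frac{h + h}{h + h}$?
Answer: $-1$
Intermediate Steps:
$l{\left(h \right)} = 1$ ($l{\left(h \right)} = \frac{2 h}{2 h} = 2 h \frac{1}{2 h} = 1$)
$- l{\left(\frac{16}{67} + \frac{6}{-5} \right)} = \left(-1\right) 1 = -1$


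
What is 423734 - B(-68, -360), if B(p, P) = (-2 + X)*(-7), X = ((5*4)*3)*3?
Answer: 424980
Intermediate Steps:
X = 180 (X = (20*3)*3 = 60*3 = 180)
B(p, P) = -1246 (B(p, P) = (-2 + 180)*(-7) = 178*(-7) = -1246)
423734 - B(-68, -360) = 423734 - 1*(-1246) = 423734 + 1246 = 424980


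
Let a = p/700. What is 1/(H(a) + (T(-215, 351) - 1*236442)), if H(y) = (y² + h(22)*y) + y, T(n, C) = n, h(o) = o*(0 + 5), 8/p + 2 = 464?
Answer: -1634180625/386740279683449 ≈ -4.2255e-6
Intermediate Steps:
p = 4/231 (p = 8/(-2 + 464) = 8/462 = 8*(1/462) = 4/231 ≈ 0.017316)
h(o) = 5*o (h(o) = o*5 = 5*o)
a = 1/40425 (a = (4/231)/700 = (4/231)*(1/700) = 1/40425 ≈ 2.4737e-5)
H(y) = y² + 111*y (H(y) = (y² + (5*22)*y) + y = (y² + 110*y) + y = y² + 111*y)
1/(H(a) + (T(-215, 351) - 1*236442)) = 1/((111 + 1/40425)/40425 + (-215 - 1*236442)) = 1/((1/40425)*(4487176/40425) + (-215 - 236442)) = 1/(4487176/1634180625 - 236657) = 1/(-386740279683449/1634180625) = -1634180625/386740279683449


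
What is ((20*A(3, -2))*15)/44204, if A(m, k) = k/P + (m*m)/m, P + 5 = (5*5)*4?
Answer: 4245/209969 ≈ 0.020217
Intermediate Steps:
P = 95 (P = -5 + (5*5)*4 = -5 + 25*4 = -5 + 100 = 95)
A(m, k) = m + k/95 (A(m, k) = k/95 + (m*m)/m = k*(1/95) + m²/m = k/95 + m = m + k/95)
((20*A(3, -2))*15)/44204 = ((20*(3 + (1/95)*(-2)))*15)/44204 = ((20*(3 - 2/95))*15)*(1/44204) = ((20*(283/95))*15)*(1/44204) = ((1132/19)*15)*(1/44204) = (16980/19)*(1/44204) = 4245/209969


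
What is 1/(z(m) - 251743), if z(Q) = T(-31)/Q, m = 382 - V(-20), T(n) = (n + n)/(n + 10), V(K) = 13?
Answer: -7749/1950756445 ≈ -3.9723e-6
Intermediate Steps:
T(n) = 2*n/(10 + n) (T(n) = (2*n)/(10 + n) = 2*n/(10 + n))
m = 369 (m = 382 - 1*13 = 382 - 13 = 369)
z(Q) = 62/(21*Q) (z(Q) = (2*(-31)/(10 - 31))/Q = (2*(-31)/(-21))/Q = (2*(-31)*(-1/21))/Q = 62/(21*Q))
1/(z(m) - 251743) = 1/((62/21)/369 - 251743) = 1/((62/21)*(1/369) - 251743) = 1/(62/7749 - 251743) = 1/(-1950756445/7749) = -7749/1950756445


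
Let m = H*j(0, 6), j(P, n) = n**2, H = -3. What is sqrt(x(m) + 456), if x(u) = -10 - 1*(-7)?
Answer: sqrt(453) ≈ 21.284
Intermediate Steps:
m = -108 (m = -3*6**2 = -3*36 = -108)
x(u) = -3 (x(u) = -10 + 7 = -3)
sqrt(x(m) + 456) = sqrt(-3 + 456) = sqrt(453)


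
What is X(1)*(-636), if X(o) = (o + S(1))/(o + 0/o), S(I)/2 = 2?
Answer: -3180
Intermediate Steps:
S(I) = 4 (S(I) = 2*2 = 4)
X(o) = (4 + o)/o (X(o) = (o + 4)/(o + 0/o) = (4 + o)/(o + 0) = (4 + o)/o)
X(1)*(-636) = ((4 + 1)/1)*(-636) = (1*5)*(-636) = 5*(-636) = -3180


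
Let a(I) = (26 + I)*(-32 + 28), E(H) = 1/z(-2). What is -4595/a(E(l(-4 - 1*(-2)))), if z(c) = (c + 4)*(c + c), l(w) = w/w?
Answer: 9190/207 ≈ 44.396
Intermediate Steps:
l(w) = 1
z(c) = 2*c*(4 + c) (z(c) = (4 + c)*(2*c) = 2*c*(4 + c))
E(H) = -⅛ (E(H) = 1/(2*(-2)*(4 - 2)) = 1/(2*(-2)*2) = 1/(-8) = -⅛)
a(I) = -104 - 4*I (a(I) = (26 + I)*(-4) = -104 - 4*I)
-4595/a(E(l(-4 - 1*(-2)))) = -4595/(-104 - 4*(-⅛)) = -4595/(-104 + ½) = -4595/(-207/2) = -4595*(-2/207) = 9190/207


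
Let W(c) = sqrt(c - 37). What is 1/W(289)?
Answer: sqrt(7)/42 ≈ 0.062994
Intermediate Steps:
W(c) = sqrt(-37 + c)
1/W(289) = 1/(sqrt(-37 + 289)) = 1/(sqrt(252)) = 1/(6*sqrt(7)) = sqrt(7)/42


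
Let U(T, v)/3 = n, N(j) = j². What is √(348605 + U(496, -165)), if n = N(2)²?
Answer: √348653 ≈ 590.47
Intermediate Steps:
n = 16 (n = (2²)² = 4² = 16)
U(T, v) = 48 (U(T, v) = 3*16 = 48)
√(348605 + U(496, -165)) = √(348605 + 48) = √348653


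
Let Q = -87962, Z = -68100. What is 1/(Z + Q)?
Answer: -1/156062 ≈ -6.4077e-6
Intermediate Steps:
1/(Z + Q) = 1/(-68100 - 87962) = 1/(-156062) = -1/156062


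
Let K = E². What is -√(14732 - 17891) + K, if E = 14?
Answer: 196 - 9*I*√39 ≈ 196.0 - 56.205*I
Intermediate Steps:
K = 196 (K = 14² = 196)
-√(14732 - 17891) + K = -√(14732 - 17891) + 196 = -√(-3159) + 196 = -9*I*√39 + 196 = 196 - 9*I*√39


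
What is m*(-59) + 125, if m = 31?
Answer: -1704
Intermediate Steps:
m*(-59) + 125 = 31*(-59) + 125 = -1829 + 125 = -1704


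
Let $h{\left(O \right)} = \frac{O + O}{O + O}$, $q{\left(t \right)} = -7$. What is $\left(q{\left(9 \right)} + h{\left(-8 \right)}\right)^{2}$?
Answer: $36$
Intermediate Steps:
$h{\left(O \right)} = 1$ ($h{\left(O \right)} = \frac{2 O}{2 O} = 2 O \frac{1}{2 O} = 1$)
$\left(q{\left(9 \right)} + h{\left(-8 \right)}\right)^{2} = \left(-7 + 1\right)^{2} = \left(-6\right)^{2} = 36$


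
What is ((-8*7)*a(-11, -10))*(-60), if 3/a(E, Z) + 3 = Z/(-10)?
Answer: -5040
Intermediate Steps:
a(E, Z) = 3/(-3 - Z/10) (a(E, Z) = 3/(-3 + Z/(-10)) = 3/(-3 + Z*(-⅒)) = 3/(-3 - Z/10))
((-8*7)*a(-11, -10))*(-60) = ((-8*7)*(-30/(30 - 10)))*(-60) = -(-1680)/20*(-60) = -56*(-3/2)*(-60) = 84*(-60) = -5040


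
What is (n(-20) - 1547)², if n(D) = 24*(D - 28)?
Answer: 7284601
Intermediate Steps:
n(D) = -672 + 24*D (n(D) = 24*(-28 + D) = -672 + 24*D)
(n(-20) - 1547)² = ((-672 + 24*(-20)) - 1547)² = ((-672 - 480) - 1547)² = (-1152 - 1547)² = (-2699)² = 7284601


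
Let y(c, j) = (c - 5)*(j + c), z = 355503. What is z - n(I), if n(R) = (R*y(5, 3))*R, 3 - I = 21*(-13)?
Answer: 355503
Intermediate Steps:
I = 276 (I = 3 - 21*(-13) = 3 - 1*(-273) = 3 + 273 = 276)
y(c, j) = (-5 + c)*(c + j)
n(R) = 0 (n(R) = (R*(5² - 5*5 - 5*3 + 5*3))*R = (R*(25 - 25 - 15 + 15))*R = (R*0)*R = 0*R = 0)
z - n(I) = 355503 - 1*0 = 355503 + 0 = 355503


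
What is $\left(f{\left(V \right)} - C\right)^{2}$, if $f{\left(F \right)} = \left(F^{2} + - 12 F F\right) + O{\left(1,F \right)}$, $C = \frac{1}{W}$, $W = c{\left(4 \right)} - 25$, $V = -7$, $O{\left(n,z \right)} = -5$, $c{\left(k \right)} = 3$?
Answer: $\frac{143209089}{484} \approx 2.9589 \cdot 10^{5}$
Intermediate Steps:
$W = -22$ ($W = 3 - 25 = -22$)
$C = - \frac{1}{22}$ ($C = \frac{1}{-22} = - \frac{1}{22} \approx -0.045455$)
$f{\left(F \right)} = -5 - 11 F^{2}$ ($f{\left(F \right)} = \left(F^{2} + - 12 F F\right) - 5 = \left(F^{2} - 12 F^{2}\right) - 5 = - 11 F^{2} - 5 = -5 - 11 F^{2}$)
$\left(f{\left(V \right)} - C\right)^{2} = \left(\left(-5 - 11 \left(-7\right)^{2}\right) - - \frac{1}{22}\right)^{2} = \left(\left(-5 - 539\right) + \frac{1}{22}\right)^{2} = \left(-544 + \frac{1}{22}\right)^{2} = \left(- \frac{11967}{22}\right)^{2} = \frac{143209089}{484}$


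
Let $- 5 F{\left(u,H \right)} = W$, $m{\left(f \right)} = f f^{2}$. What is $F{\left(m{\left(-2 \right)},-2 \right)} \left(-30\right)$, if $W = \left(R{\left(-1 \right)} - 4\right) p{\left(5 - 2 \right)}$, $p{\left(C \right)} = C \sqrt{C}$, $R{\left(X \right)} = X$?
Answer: $- 90 \sqrt{3} \approx -155.88$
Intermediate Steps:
$m{\left(f \right)} = f^{3}$
$p{\left(C \right)} = C^{\frac{3}{2}}$
$W = - 15 \sqrt{3}$ ($W = \left(-1 - 4\right) \left(5 - 2\right)^{\frac{3}{2}} = - 5 \left(5 - 2\right)^{\frac{3}{2}} = - 5 \cdot 3^{\frac{3}{2}} = - 5 \cdot 3 \sqrt{3} = - 15 \sqrt{3} \approx -25.981$)
$F{\left(u,H \right)} = 3 \sqrt{3}$ ($F{\left(u,H \right)} = - \frac{\left(-15\right) \sqrt{3}}{5} = 3 \sqrt{3}$)
$F{\left(m{\left(-2 \right)},-2 \right)} \left(-30\right) = 3 \sqrt{3} \left(-30\right) = - 90 \sqrt{3}$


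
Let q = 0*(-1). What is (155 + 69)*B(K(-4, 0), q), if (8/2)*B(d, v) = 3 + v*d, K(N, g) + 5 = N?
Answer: 168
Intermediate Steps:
K(N, g) = -5 + N
q = 0
B(d, v) = ¾ + d*v/4 (B(d, v) = (3 + v*d)/4 = (3 + d*v)/4 = ¾ + d*v/4)
(155 + 69)*B(K(-4, 0), q) = (155 + 69)*(¾ + (¼)*(-5 - 4)*0) = 224*(¾ + (¼)*(-9)*0) = 224*(¾ + 0) = 224*(¾) = 168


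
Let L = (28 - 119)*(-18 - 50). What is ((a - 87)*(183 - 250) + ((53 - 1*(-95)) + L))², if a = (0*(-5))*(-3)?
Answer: 147987225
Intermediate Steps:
L = 6188 (L = -91*(-68) = 6188)
a = 0 (a = 0*(-3) = 0)
((a - 87)*(183 - 250) + ((53 - 1*(-95)) + L))² = ((0 - 87)*(183 - 250) + ((53 - 1*(-95)) + 6188))² = (-87*(-67) + ((53 + 95) + 6188))² = (5829 + (148 + 6188))² = (5829 + 6336)² = 12165² = 147987225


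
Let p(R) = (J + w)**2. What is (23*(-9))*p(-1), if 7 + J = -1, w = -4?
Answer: -29808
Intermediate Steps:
J = -8 (J = -7 - 1 = -8)
p(R) = 144 (p(R) = (-8 - 4)**2 = (-12)**2 = 144)
(23*(-9))*p(-1) = (23*(-9))*144 = -207*144 = -29808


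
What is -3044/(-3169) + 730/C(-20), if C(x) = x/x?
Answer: 2316414/3169 ≈ 730.96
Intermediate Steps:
C(x) = 1
-3044/(-3169) + 730/C(-20) = -3044/(-3169) + 730/1 = -3044*(-1/3169) + 730*1 = 3044/3169 + 730 = 2316414/3169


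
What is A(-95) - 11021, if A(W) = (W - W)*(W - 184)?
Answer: -11021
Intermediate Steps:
A(W) = 0 (A(W) = 0*(-184 + W) = 0)
A(-95) - 11021 = 0 - 11021 = -11021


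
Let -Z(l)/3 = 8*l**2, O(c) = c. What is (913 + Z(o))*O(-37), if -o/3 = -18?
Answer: 2555627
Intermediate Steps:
o = 54 (o = -3*(-18) = 54)
Z(l) = -24*l**2
(913 + Z(o))*O(-37) = (913 - 24*54**2)*(-37) = (913 - 24*2916)*(-37) = (913 - 69984)*(-37) = -69071*(-37) = 2555627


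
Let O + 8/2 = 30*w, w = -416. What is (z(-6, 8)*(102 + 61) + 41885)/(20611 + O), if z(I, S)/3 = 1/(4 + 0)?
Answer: 168029/32508 ≈ 5.1689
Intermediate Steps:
z(I, S) = ¾ (z(I, S) = 3/(4 + 0) = 3/4 = 3*(¼) = ¾)
O = -12484 (O = -4 + 30*(-416) = -4 - 12480 = -12484)
(z(-6, 8)*(102 + 61) + 41885)/(20611 + O) = (3*(102 + 61)/4 + 41885)/(20611 - 12484) = ((¾)*163 + 41885)/8127 = (489/4 + 41885)*(1/8127) = (168029/4)*(1/8127) = 168029/32508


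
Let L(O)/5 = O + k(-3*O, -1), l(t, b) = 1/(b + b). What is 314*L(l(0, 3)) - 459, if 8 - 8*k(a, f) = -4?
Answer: 6473/3 ≈ 2157.7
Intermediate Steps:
k(a, f) = 3/2 (k(a, f) = 1 - ⅛*(-4) = 1 + ½ = 3/2)
l(t, b) = 1/(2*b)
L(O) = 15/2 + 5*O (L(O) = 5*(O + 3/2) = 5*(3/2 + O) = 15/2 + 5*O)
314*L(l(0, 3)) - 459 = 314*(15/2 + 5*((½)/3)) - 459 = 314*(15/2 + 5*((½)*(⅓))) - 459 = 314*(15/2 + 5*(⅙)) - 459 = 314*(15/2 + ⅚) - 459 = 314*(25/3) - 459 = 7850/3 - 459 = 6473/3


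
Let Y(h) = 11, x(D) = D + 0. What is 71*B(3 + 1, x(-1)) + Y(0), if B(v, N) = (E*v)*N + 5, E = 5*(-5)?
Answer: 7466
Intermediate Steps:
E = -25
x(D) = D
B(v, N) = 5 - 25*N*v (B(v, N) = (-25*v)*N + 5 = -25*N*v + 5 = 5 - 25*N*v)
71*B(3 + 1, x(-1)) + Y(0) = 71*(5 - 25*(-1)*(3 + 1)) + 11 = 71*(5 - 25*(-1)*4) + 11 = 71*(5 + 100) + 11 = 71*105 + 11 = 7455 + 11 = 7466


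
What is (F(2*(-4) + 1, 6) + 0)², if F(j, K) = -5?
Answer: 25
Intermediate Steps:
(F(2*(-4) + 1, 6) + 0)² = (-5 + 0)² = (-5)² = 25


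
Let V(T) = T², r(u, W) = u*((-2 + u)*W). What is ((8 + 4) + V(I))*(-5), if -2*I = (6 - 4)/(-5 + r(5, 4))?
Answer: -36301/605 ≈ -60.002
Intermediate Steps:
r(u, W) = W*u*(-2 + u) (r(u, W) = u*(W*(-2 + u)) = W*u*(-2 + u))
I = -1/55 (I = -(6 - 4)/(2*(-5 + 4*5*(-2 + 5))) = -1/(-5 + 4*5*3) = -1/(-5 + 60) = -1/55 ≈ -0.018182)
((8 + 4) + V(I))*(-5) = ((8 + 4) + (-1/55)²)*(-5) = (12 + 1/3025)*(-5) = (36301/3025)*(-5) = -36301/605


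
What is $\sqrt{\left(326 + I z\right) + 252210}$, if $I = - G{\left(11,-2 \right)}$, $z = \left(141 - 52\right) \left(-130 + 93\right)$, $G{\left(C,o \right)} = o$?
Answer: $5 \sqrt{9838} \approx 495.93$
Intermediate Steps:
$z = -3293$ ($z = 89 \left(-37\right) = -3293$)
$I = 2$ ($I = \left(-1\right) \left(-2\right) = 2$)
$\sqrt{\left(326 + I z\right) + 252210} = \sqrt{\left(326 + 2 \left(-3293\right)\right) + 252210} = \sqrt{\left(326 - 6586\right) + 252210} = \sqrt{-6260 + 252210} = \sqrt{245950} = 5 \sqrt{9838}$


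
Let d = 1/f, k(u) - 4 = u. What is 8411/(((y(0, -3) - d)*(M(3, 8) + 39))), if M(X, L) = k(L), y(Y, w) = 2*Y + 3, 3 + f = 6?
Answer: 8411/136 ≈ 61.846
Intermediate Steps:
k(u) = 4 + u
f = 3 (f = -3 + 6 = 3)
y(Y, w) = 3 + 2*Y
M(X, L) = 4 + L
d = ⅓ (d = 1/3 = ⅓ ≈ 0.33333)
8411/(((y(0, -3) - d)*(M(3, 8) + 39))) = 8411/((((3 + 2*0) - 1*⅓)*((4 + 8) + 39))) = 8411/((((3 + 0) - ⅓)*(12 + 39))) = 8411/(((3 - ⅓)*51)) = 8411/(((8/3)*51)) = 8411/136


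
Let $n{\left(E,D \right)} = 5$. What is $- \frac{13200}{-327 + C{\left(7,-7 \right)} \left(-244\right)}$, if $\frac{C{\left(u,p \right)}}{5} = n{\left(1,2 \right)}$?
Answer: $\frac{13200}{6427} \approx 2.0538$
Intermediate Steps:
$C{\left(u,p \right)} = 25$ ($C{\left(u,p \right)} = 5 \cdot 5 = 25$)
$- \frac{13200}{-327 + C{\left(7,-7 \right)} \left(-244\right)} = - \frac{13200}{-327 + 25 \left(-244\right)} = - \frac{13200}{-327 - 6100} = - \frac{13200}{-6427} = \left(-13200\right) \left(- \frac{1}{6427}\right) = \frac{13200}{6427}$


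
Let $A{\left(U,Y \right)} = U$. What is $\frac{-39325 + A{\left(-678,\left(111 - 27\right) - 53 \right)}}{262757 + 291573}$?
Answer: $- \frac{40003}{554330} \approx -0.072165$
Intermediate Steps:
$\frac{-39325 + A{\left(-678,\left(111 - 27\right) - 53 \right)}}{262757 + 291573} = \frac{-39325 - 678}{262757 + 291573} = - \frac{40003}{554330}$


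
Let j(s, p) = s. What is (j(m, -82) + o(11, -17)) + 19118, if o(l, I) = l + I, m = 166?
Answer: 19278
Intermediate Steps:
o(l, I) = I + l
(j(m, -82) + o(11, -17)) + 19118 = (166 + (-17 + 11)) + 19118 = (166 - 6) + 19118 = 160 + 19118 = 19278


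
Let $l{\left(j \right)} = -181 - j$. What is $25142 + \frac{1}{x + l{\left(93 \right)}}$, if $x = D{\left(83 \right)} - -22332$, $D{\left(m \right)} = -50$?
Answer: $\frac{553325137}{22008} \approx 25142.0$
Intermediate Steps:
$x = 22282$ ($x = -50 - -22332 = -50 + 22332 = 22282$)
$25142 + \frac{1}{x + l{\left(93 \right)}} = 25142 + \frac{1}{22282 - 274} = 25142 + \frac{1}{22008} = \frac{553325137}{22008}$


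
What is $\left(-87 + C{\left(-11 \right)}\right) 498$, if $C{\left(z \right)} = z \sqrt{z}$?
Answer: $-43326 - 5478 i \sqrt{11} \approx -43326.0 - 18168.0 i$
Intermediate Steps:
$C{\left(z \right)} = z^{\frac{3}{2}}$
$\left(-87 + C{\left(-11 \right)}\right) 498 = \left(-87 + \left(-11\right)^{\frac{3}{2}}\right) 498 = \left(-87 - 11 i \sqrt{11}\right) 498 = -43326 - 5478 i \sqrt{11}$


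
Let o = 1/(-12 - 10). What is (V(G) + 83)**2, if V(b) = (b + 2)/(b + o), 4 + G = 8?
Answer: 6007401/841 ≈ 7143.2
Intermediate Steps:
G = 4 (G = -4 + 8 = 4)
o = -1/22 (o = 1/(-22) = -1/22 ≈ -0.045455)
V(b) = (2 + b)/(-1/22 + b) (V(b) = (b + 2)/(b - 1/22) = (2 + b)/(-1/22 + b))
(V(G) + 83)**2 = (22*(2 + 4)/(-1 + 22*4) + 83)**2 = (22*6/(-1 + 88) + 83)**2 = (22*6/87 + 83)**2 = (22*(1/87)*6 + 83)**2 = (44/29 + 83)**2 = (2451/29)**2 = 6007401/841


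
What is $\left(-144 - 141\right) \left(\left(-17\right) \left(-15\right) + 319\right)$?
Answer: $-163590$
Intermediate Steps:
$\left(-144 - 141\right) \left(\left(-17\right) \left(-15\right) + 319\right) = \left(-144 - 141\right) \left(255 + 319\right) = \left(-285\right) 574 = -163590$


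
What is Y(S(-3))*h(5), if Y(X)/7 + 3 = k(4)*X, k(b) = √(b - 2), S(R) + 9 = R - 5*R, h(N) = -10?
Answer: 210 - 210*√2 ≈ -86.985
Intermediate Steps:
S(R) = -9 - 4*R (S(R) = -9 + (R - 5*R) = -9 - 4*R)
k(b) = √(-2 + b)
Y(X) = -21 + 7*X*√2 (Y(X) = -21 + 7*(√(-2 + 4)*X) = -21 + 7*(√2*X) = -21 + 7*(X*√2) = -21 + 7*X*√2)
Y(S(-3))*h(5) = (-21 + 7*(-9 - 4*(-3))*√2)*(-10) = (-21 + 7*(-9 + 12)*√2)*(-10) = (-21 + 7*3*√2)*(-10) = (-21 + 21*√2)*(-10) = 210 - 210*√2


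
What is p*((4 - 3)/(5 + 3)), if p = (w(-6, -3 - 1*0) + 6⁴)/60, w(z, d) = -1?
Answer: 259/96 ≈ 2.6979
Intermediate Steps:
p = 259/12 (p = (-1 + 6⁴)/60 = (-1 + 1296)*(1/60) = 1295*(1/60) = 259/12 ≈ 21.583)
p*((4 - 3)/(5 + 3)) = 259*((4 - 3)/(5 + 3))/12 = 259*(1/8)/12 = 259*(1*(⅛))/12 = (259/12)*(⅛) = 259/96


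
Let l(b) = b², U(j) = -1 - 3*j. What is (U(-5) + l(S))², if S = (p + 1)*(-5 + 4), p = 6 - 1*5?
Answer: 324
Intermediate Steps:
p = 1 (p = 6 - 5 = 1)
S = -2 (S = (1 + 1)*(-5 + 4) = 2*(-1) = -2)
(U(-5) + l(S))² = ((-1 - 3*(-5)) + (-2)²)² = ((-1 + 15) + 4)² = (14 + 4)² = 18² = 324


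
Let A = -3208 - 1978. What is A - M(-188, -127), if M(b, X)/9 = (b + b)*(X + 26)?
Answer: -346970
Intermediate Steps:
M(b, X) = 18*b*(26 + X) (M(b, X) = 9*((b + b)*(X + 26)) = 9*((2*b)*(26 + X)) = 9*(2*b*(26 + X)) = 18*b*(26 + X))
A = -5186
A - M(-188, -127) = -5186 - 18*(-188)*(26 - 127) = -5186 - 18*(-188)*(-101) = -5186 - 1*341784 = -5186 - 341784 = -346970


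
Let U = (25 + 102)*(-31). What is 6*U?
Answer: -23622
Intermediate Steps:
U = -3937 (U = 127*(-31) = -3937)
6*U = 6*(-3937) = -23622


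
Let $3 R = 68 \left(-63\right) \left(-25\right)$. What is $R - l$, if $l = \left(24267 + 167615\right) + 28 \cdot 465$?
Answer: $-169202$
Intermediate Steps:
$R = 35700$ ($R = \frac{68 \left(-63\right) \left(-25\right)}{3} = \frac{\left(-4284\right) \left(-25\right)}{3} = \frac{1}{3} \cdot 107100 = 35700$)
$l = 204902$ ($l = 191882 + 13020 = 204902$)
$R - l = 35700 - 204902 = -169202$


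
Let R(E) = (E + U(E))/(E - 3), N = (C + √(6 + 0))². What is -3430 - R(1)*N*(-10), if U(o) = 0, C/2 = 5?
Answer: -3960 - 100*√6 ≈ -4204.9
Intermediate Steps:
C = 10 (C = 2*5 = 10)
N = (10 + √6)² (N = (10 + √(6 + 0))² = (10 + √6)² ≈ 154.99)
R(E) = E/(-3 + E) (R(E) = (E + 0)/(E - 3) = E/(-3 + E))
-3430 - R(1)*N*(-10) = -3430 - (1/(-3 + 1))*(10 + √6)²*(-10) = -3430 - (1/(-2))*(10 + √6)²*(-10) = -3430 - (1*(-½))*(10 + √6)²*(-10) = -3430 - (-(10 + √6)²/2)*(-10) = -3430 - 5*(10 + √6)²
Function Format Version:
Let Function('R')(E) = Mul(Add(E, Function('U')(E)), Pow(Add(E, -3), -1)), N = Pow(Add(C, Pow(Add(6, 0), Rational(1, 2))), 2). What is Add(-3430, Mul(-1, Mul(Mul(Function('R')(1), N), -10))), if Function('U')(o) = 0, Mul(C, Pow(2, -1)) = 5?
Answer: Add(-3960, Mul(-100, Pow(6, Rational(1, 2)))) ≈ -4204.9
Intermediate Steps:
C = 10 (C = Mul(2, 5) = 10)
N = Pow(Add(10, Pow(6, Rational(1, 2))), 2) (N = Pow(Add(10, Pow(Add(6, 0), Rational(1, 2))), 2) = Pow(Add(10, Pow(6, Rational(1, 2))), 2) ≈ 154.99)
Function('R')(E) = Mul(E, Pow(Add(-3, E), -1)) (Function('R')(E) = Mul(Add(E, 0), Pow(Add(E, -3), -1)) = Mul(E, Pow(Add(-3, E), -1)))
Add(-3430, Mul(-1, Mul(Mul(Function('R')(1), N), -10))) = Add(-3430, Mul(-1, Mul(Mul(Mul(1, Pow(Add(-3, 1), -1)), Pow(Add(10, Pow(6, Rational(1, 2))), 2)), -10))) = Add(-3430, Mul(-1, Mul(Mul(Mul(1, Pow(-2, -1)), Pow(Add(10, Pow(6, Rational(1, 2))), 2)), -10))) = Add(-3430, Mul(-1, Mul(Mul(Mul(1, Rational(-1, 2)), Pow(Add(10, Pow(6, Rational(1, 2))), 2)), -10))) = Add(-3430, Mul(-1, Mul(Mul(Rational(-1, 2), Pow(Add(10, Pow(6, Rational(1, 2))), 2)), -10))) = Add(-3430, Mul(-1, Mul(5, Pow(Add(10, Pow(6, Rational(1, 2))), 2)))) = Add(-3430, Mul(-5, Pow(Add(10, Pow(6, Rational(1, 2))), 2)))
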